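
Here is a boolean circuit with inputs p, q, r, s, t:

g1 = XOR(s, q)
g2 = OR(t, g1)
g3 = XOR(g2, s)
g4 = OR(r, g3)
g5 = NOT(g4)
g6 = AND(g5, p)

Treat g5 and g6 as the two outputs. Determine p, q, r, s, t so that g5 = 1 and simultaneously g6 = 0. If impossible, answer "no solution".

Check with p=0, q=0, r=0, s=1, t=0:
g1 = XOR(s, q) = XOR(1, 0) = 1
g2 = OR(t, g1) = OR(0, 1) = 1
g3 = XOR(g2, s) = XOR(1, 1) = 0
g4 = OR(r, g3) = OR(0, 0) = 0
g5 = NOT(g4) = NOT 0 = 1
g6 = AND(g5, p) = AND(1, 0) = 0
So g5 = 1 and g6 = 0.

p=0, q=0, r=0, s=1, t=0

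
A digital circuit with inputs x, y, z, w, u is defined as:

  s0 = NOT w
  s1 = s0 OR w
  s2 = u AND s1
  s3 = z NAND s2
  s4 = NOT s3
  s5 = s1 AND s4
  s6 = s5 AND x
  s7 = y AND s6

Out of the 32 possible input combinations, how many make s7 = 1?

s7 = y AND s6 must be 1, so both y = 1 and s6 = 1.
Satisfying assignments:
  x=1, y=1, z=1, w=0, u=1
  x=1, y=1, z=1, w=1, u=1

2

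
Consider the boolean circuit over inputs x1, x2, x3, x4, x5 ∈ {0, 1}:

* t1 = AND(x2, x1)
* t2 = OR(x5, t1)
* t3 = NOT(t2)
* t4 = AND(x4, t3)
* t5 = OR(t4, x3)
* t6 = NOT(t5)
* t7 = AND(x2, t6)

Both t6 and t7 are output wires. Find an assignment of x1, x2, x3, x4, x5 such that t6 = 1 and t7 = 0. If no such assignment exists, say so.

x1=1, x2=0, x3=0, x4=1, x5=1

Check with x1=1, x2=0, x3=0, x4=1, x5=1:
t1 = AND(x2, x1) = AND(0, 1) = 0
t2 = OR(x5, t1) = OR(1, 0) = 1
t3 = NOT(t2) = NOT 1 = 0
t4 = AND(x4, t3) = AND(1, 0) = 0
t5 = OR(t4, x3) = OR(0, 0) = 0
t6 = NOT(t5) = NOT 0 = 1
t7 = AND(x2, t6) = AND(0, 1) = 0
So t6 = 1 and t7 = 0.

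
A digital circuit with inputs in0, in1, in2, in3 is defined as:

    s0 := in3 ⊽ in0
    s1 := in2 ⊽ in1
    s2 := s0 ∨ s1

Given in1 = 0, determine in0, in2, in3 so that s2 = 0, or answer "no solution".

in0=0, in2=1, in3=1

s2 = s0 ∨ s1 must be 0, so both s0 = 0 and s1 = 0.
s0 = in3 ⊽ in0 must be 0, so at least one of in3, in0 is 1.
Check with in1 = 0 and in0=0, in2=1, in3=1:
s0 = in3 ⊽ in0 = 1 ⊽ 0 = 0
s1 = in2 ⊽ in1 = 1 ⊽ 0 = 0
s2 = s0 ∨ s1 = 0 ∨ 0 = 0
So s2 = 0.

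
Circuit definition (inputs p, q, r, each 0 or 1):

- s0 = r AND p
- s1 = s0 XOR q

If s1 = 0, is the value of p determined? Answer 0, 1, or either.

Both values of p occur among assignments with s1 = 0:
  p=0: p=0, q=0, r=0
  p=1: p=1, q=0, r=0

either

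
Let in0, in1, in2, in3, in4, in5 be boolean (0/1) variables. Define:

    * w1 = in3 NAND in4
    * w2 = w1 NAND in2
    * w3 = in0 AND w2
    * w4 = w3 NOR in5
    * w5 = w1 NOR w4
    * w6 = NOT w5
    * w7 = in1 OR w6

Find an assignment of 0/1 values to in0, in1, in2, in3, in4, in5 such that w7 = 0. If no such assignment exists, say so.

w7 = in1 OR w6 must be 0, so both in1 = 0 and w6 = 0.
w6 = NOT w5 must be 0, so w5 = 1.
w5 = w1 NOR w4 must be 1, so both w1 = 0 and w4 = 0.
Check with in0=0, in1=0, in2=1, in3=1, in4=1, in5=1:
w1 = in3 NAND in4 = 1 NAND 1 = 0
w2 = w1 NAND in2 = 0 NAND 1 = 1
w3 = in0 AND w2 = 0 AND 1 = 0
w4 = w3 NOR in5 = 0 NOR 1 = 0
w5 = w1 NOR w4 = 0 NOR 0 = 1
w6 = NOT w5 = NOT 1 = 0
w7 = in1 OR w6 = 0 OR 0 = 0
So w7 = 0 as required.

in0=0, in1=0, in2=1, in3=1, in4=1, in5=1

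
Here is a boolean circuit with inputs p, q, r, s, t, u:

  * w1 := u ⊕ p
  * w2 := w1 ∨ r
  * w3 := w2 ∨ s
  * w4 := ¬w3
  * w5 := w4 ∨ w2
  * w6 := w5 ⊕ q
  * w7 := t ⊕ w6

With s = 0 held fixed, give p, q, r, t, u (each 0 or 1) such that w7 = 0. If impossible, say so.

p=1, q=1, r=0, t=0, u=1

Check with s = 0 and p=1, q=1, r=0, t=0, u=1:
w1 = u ⊕ p = 1 ⊕ 1 = 0
w2 = w1 ∨ r = 0 ∨ 0 = 0
w3 = w2 ∨ s = 0 ∨ 0 = 0
w4 = ¬w3 = ¬0 = 1
w5 = w4 ∨ w2 = 1 ∨ 0 = 1
w6 = w5 ⊕ q = 1 ⊕ 1 = 0
w7 = t ⊕ w6 = 0 ⊕ 0 = 0
So w7 = 0.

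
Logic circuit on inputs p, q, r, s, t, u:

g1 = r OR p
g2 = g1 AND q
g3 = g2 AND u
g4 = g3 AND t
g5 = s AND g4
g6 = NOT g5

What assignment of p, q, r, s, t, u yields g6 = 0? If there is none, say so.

p=0, q=1, r=1, s=1, t=1, u=1

g6 = NOT g5 must be 0, so g5 = 1.
g5 = s AND g4 must be 1, so both s = 1 and g4 = 1.
Check with p=0, q=1, r=1, s=1, t=1, u=1:
g1 = r OR p = 1 OR 0 = 1
g2 = g1 AND q = 1 AND 1 = 1
g3 = g2 AND u = 1 AND 1 = 1
g4 = g3 AND t = 1 AND 1 = 1
g5 = s AND g4 = 1 AND 1 = 1
g6 = NOT g5 = NOT 1 = 0
So g6 = 0 as required.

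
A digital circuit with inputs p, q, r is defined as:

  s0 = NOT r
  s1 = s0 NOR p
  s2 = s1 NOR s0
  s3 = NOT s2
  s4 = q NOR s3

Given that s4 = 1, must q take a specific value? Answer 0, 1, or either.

s4 = q NOR s3 must be 1, so both q = 0 and s3 = 0.
s3 = NOT s2 must be 0, so s2 = 1.
s2 = s1 NOR s0 must be 1, so both s1 = 0 and s0 = 0.
Every assignment with s4 = 1 has q = 0; there are 1 such assignment(s).
  p=1, q=0, r=1

0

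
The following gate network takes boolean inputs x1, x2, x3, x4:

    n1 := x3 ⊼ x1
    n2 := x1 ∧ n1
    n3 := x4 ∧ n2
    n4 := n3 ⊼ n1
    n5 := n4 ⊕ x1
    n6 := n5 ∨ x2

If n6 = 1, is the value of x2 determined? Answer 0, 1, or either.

either

Both values of x2 occur among assignments with n6 = 1:
  x2=0: x1=0, x2=0, x3=0, x4=0
  x2=1: x1=0, x2=1, x3=0, x4=0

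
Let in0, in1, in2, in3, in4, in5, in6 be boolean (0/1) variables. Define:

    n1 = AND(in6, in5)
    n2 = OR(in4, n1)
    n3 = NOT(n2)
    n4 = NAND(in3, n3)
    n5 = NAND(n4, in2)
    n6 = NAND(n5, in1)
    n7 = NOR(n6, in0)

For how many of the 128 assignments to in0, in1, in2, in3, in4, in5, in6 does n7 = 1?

n7 = NOR(n6, in0) must be 1, so both n6 = 0 and in0 = 0.
n6 = NAND(n5, in1) must be 0, so both n5 = 1 and in1 = 1.
Enumerating the 128 input combinations, 19 give n7 = 1 and 109 give n7 = 0.

19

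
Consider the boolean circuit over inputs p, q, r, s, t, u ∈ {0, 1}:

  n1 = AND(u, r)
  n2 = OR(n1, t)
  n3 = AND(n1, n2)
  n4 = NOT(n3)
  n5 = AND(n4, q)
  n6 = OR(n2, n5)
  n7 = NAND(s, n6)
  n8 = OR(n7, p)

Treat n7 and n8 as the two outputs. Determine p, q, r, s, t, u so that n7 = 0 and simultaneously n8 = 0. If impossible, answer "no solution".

Check with p=0, q=0, r=0, s=1, t=1, u=0:
n1 = AND(u, r) = AND(0, 0) = 0
n2 = OR(n1, t) = OR(0, 1) = 1
n3 = AND(n1, n2) = AND(0, 1) = 0
n4 = NOT(n3) = NOT 0 = 1
n5 = AND(n4, q) = AND(1, 0) = 0
n6 = OR(n2, n5) = OR(1, 0) = 1
n7 = NAND(s, n6) = NAND(1, 1) = 0
n8 = OR(n7, p) = OR(0, 0) = 0
So n7 = 0 and n8 = 0.

p=0, q=0, r=0, s=1, t=1, u=0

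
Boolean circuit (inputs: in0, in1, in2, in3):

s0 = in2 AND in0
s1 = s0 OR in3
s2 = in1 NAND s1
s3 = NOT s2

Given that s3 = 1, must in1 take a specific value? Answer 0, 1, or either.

s3 = NOT s2 must be 1, so s2 = 0.
s2 = in1 NAND s1 must be 0, so both in1 = 1 and s1 = 1.
Every assignment with s3 = 1 has in1 = 1; there are 5 such assignment(s).

1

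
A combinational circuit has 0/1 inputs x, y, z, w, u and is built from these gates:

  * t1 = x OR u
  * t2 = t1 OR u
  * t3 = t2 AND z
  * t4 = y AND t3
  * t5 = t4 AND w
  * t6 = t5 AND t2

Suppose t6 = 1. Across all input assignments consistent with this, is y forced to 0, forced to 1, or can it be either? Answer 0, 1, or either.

t6 = t5 AND t2 must be 1, so both t5 = 1 and t2 = 1.
t5 = t4 AND w must be 1, so both t4 = 1 and w = 1.
t2 = t1 OR u must be 1, so at least one of t1, u is 1.
Every assignment with t6 = 1 has y = 1; there are 3 such assignment(s).
  x=0, y=1, z=1, w=1, u=1
  x=1, y=1, z=1, w=1, u=0
  x=1, y=1, z=1, w=1, u=1

1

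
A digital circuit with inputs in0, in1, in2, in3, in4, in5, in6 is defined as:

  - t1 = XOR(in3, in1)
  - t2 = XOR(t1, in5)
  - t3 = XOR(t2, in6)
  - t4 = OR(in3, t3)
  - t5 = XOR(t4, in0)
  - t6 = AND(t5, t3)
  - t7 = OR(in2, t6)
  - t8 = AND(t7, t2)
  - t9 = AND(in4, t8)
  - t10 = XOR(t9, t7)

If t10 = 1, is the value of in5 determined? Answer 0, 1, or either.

Both values of in5 occur among assignments with t10 = 1:
  in5=0: in0=0, in1=0, in2=0, in3=0, in4=0, in5=0, in6=1
  in5=1: in0=0, in1=0, in2=0, in3=0, in4=0, in5=1, in6=0

either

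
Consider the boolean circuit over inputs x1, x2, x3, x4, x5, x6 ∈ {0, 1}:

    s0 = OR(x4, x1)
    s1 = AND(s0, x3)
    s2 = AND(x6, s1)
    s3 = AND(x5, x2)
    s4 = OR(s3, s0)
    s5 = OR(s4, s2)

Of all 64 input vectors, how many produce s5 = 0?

s5 = OR(s4, s2) must be 0, so both s4 = 0 and s2 = 0.
s4 = OR(s3, s0) must be 0, so both s3 = 0 and s0 = 0.
s2 = AND(x6, s1) must be 0, so at least one of x6, s1 is 0.
Enumerating the 64 input combinations, 12 give s5 = 0 and 52 give s5 = 1.

12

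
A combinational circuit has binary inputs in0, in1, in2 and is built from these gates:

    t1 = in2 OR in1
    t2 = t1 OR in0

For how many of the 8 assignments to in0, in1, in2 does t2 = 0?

1

t2 = t1 OR in0 must be 0, so both t1 = 0 and in0 = 0.
Satisfying assignments:
  in0=0, in1=0, in2=0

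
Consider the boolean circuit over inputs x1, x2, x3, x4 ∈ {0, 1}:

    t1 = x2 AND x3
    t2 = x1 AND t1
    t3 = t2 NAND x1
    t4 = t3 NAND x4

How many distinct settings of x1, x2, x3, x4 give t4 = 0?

t4 = t3 NAND x4 must be 0, so both t3 = 1 and x4 = 1.
t3 = t2 NAND x1 must be 1, so at least one of t2, x1 is 0.
Enumerating the 16 input combinations, 7 give t4 = 0 and 9 give t4 = 1.

7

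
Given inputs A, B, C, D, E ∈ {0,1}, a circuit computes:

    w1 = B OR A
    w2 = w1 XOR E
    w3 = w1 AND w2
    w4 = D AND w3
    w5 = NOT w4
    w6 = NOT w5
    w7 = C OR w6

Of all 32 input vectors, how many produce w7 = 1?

19

w7 = C OR w6 must be 1, so at least one of C, w6 is 1.
Enumerating the 32 input combinations, 19 give w7 = 1 and 13 give w7 = 0.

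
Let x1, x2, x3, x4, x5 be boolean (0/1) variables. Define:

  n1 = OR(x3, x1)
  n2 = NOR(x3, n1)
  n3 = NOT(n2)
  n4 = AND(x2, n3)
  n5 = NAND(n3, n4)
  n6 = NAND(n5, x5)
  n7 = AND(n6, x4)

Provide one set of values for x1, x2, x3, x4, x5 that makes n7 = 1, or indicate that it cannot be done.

n7 = AND(n6, x4) must be 1, so both n6 = 1 and x4 = 1.
n6 = NAND(n5, x5) must be 1, so at least one of n5, x5 is 0.
Check with x1=1, x2=0, x3=0, x4=1, x5=0:
n1 = OR(x3, x1) = OR(0, 1) = 1
n2 = NOR(x3, n1) = NOR(0, 1) = 0
n3 = NOT(n2) = NOT 0 = 1
n4 = AND(x2, n3) = AND(0, 1) = 0
n5 = NAND(n3, n4) = NAND(1, 0) = 1
n6 = NAND(n5, x5) = NAND(1, 0) = 1
n7 = AND(n6, x4) = AND(1, 1) = 1
So n7 = 1 as required.

x1=1, x2=0, x3=0, x4=1, x5=0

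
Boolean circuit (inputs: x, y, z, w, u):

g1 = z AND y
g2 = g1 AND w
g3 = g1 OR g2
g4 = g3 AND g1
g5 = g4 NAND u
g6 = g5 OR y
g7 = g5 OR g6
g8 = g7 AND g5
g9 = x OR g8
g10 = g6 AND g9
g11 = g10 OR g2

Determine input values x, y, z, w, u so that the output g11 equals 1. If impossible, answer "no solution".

x=1, y=0, z=1, w=1, u=0

g11 = g10 OR g2 must be 1, so at least one of g10, g2 is 1.
Check with x=1, y=0, z=1, w=1, u=0:
g1 = z AND y = 1 AND 0 = 0
g2 = g1 AND w = 0 AND 1 = 0
g3 = g1 OR g2 = 0 OR 0 = 0
g4 = g3 AND g1 = 0 AND 0 = 0
g5 = g4 NAND u = 0 NAND 0 = 1
g6 = g5 OR y = 1 OR 0 = 1
g7 = g5 OR g6 = 1 OR 1 = 1
g8 = g7 AND g5 = 1 AND 1 = 1
g9 = x OR g8 = 1 OR 1 = 1
g10 = g6 AND g9 = 1 AND 1 = 1
g11 = g10 OR g2 = 1 OR 0 = 1
So g11 = 1 as required.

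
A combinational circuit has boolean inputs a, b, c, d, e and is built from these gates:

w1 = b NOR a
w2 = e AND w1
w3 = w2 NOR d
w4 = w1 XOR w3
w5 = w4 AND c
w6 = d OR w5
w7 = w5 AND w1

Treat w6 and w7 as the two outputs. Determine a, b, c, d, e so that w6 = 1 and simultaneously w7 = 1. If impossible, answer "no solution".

Check with a=0, b=0, c=1, d=1, e=1:
w1 = b NOR a = 0 NOR 0 = 1
w2 = e AND w1 = 1 AND 1 = 1
w3 = w2 NOR d = 1 NOR 1 = 0
w4 = w1 XOR w3 = 1 XOR 0 = 1
w5 = w4 AND c = 1 AND 1 = 1
w6 = d OR w5 = 1 OR 1 = 1
w7 = w5 AND w1 = 1 AND 1 = 1
So w6 = 1 and w7 = 1.

a=0, b=0, c=1, d=1, e=1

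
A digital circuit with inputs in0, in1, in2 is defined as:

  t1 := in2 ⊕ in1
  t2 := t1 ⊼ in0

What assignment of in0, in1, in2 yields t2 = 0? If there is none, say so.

Check with in0=1, in1=0, in2=1:
t1 = in2 ⊕ in1 = 1 ⊕ 0 = 1
t2 = t1 ⊼ in0 = 1 ⊼ 1 = 0
So t2 = 0 as required.

in0=1, in1=0, in2=1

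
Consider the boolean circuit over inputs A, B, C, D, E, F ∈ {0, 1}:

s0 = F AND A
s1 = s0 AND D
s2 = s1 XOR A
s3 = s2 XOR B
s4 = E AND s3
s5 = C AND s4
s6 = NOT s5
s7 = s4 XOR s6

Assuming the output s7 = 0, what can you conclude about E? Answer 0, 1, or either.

s7 = s4 XOR s6 must be 0, so s4 and s6 are equal.
Every assignment with s7 = 0 has E = 1; there are 8 such assignment(s).

1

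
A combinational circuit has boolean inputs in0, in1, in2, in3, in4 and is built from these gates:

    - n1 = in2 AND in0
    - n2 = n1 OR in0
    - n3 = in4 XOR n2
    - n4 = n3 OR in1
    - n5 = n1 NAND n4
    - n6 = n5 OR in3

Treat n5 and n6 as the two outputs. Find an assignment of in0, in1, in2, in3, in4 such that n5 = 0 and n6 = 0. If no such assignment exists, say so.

Check with in0=1, in1=1, in2=1, in3=0, in4=1:
n1 = in2 AND in0 = 1 AND 1 = 1
n2 = n1 OR in0 = 1 OR 1 = 1
n3 = in4 XOR n2 = 1 XOR 1 = 0
n4 = n3 OR in1 = 0 OR 1 = 1
n5 = n1 NAND n4 = 1 NAND 1 = 0
n6 = n5 OR in3 = 0 OR 0 = 0
So n5 = 0 and n6 = 0.

in0=1, in1=1, in2=1, in3=0, in4=1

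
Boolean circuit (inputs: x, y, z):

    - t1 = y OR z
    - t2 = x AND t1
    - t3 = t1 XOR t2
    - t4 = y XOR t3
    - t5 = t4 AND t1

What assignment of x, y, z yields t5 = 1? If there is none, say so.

t5 = t4 AND t1 must be 1, so both t4 = 1 and t1 = 1.
t4 = y XOR t3 must be 1, so y and t3 differ.
t1 = y OR z must be 1, so at least one of y, z is 1.
Check with x=0, y=0, z=1:
t1 = y OR z = 0 OR 1 = 1
t2 = x AND t1 = 0 AND 1 = 0
t3 = t1 XOR t2 = 1 XOR 0 = 1
t4 = y XOR t3 = 0 XOR 1 = 1
t5 = t4 AND t1 = 1 AND 1 = 1
So t5 = 1 as required.

x=0, y=0, z=1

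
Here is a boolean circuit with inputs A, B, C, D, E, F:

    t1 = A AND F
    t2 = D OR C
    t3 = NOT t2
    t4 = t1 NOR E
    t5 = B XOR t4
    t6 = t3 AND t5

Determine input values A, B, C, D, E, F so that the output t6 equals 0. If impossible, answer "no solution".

A=0, B=1, C=1, D=1, E=0, F=0

t6 = t3 AND t5 must be 0, so at least one of t3, t5 is 0.
Check with A=0, B=1, C=1, D=1, E=0, F=0:
t1 = A AND F = 0 AND 0 = 0
t2 = D OR C = 1 OR 1 = 1
t3 = NOT t2 = NOT 1 = 0
t4 = t1 NOR E = 0 NOR 0 = 1
t5 = B XOR t4 = 1 XOR 1 = 0
t6 = t3 AND t5 = 0 AND 0 = 0
So t6 = 0 as required.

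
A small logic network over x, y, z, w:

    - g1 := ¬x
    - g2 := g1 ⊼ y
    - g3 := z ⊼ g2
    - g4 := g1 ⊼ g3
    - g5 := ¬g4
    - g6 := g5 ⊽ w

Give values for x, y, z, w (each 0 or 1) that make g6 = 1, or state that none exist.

x=0, y=0, z=1, w=0

Check with x=0, y=0, z=1, w=0:
g1 = ¬x = ¬0 = 1
g2 = g1 ⊼ y = 1 ⊼ 0 = 1
g3 = z ⊼ g2 = 1 ⊼ 1 = 0
g4 = g1 ⊼ g3 = 1 ⊼ 0 = 1
g5 = ¬g4 = ¬1 = 0
g6 = g5 ⊽ w = 0 ⊽ 0 = 1
So g6 = 1 as required.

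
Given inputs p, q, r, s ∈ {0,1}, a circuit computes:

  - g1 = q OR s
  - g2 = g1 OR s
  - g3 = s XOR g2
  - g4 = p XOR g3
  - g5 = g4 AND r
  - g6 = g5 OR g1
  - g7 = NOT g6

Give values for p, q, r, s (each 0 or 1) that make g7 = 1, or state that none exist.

p=1, q=0, r=0, s=0

g7 = NOT g6 must be 1, so g6 = 0.
g6 = g5 OR g1 must be 0, so both g5 = 0 and g1 = 0.
Check with p=1, q=0, r=0, s=0:
g1 = q OR s = 0 OR 0 = 0
g2 = g1 OR s = 0 OR 0 = 0
g3 = s XOR g2 = 0 XOR 0 = 0
g4 = p XOR g3 = 1 XOR 0 = 1
g5 = g4 AND r = 1 AND 0 = 0
g6 = g5 OR g1 = 0 OR 0 = 0
g7 = NOT g6 = NOT 0 = 1
So g7 = 1 as required.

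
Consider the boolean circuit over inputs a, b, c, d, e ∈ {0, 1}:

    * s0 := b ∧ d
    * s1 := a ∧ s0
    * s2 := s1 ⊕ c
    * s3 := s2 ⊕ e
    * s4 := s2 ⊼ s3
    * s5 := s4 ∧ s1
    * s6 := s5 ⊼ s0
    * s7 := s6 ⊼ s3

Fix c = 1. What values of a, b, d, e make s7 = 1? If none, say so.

a=1 b=1 d=1 e=1

Check with c = 1 and a=1, b=1, d=1, e=1:
s0 = b ∧ d = 1 ∧ 1 = 1
s1 = a ∧ s0 = 1 ∧ 1 = 1
s2 = s1 ⊕ c = 1 ⊕ 1 = 0
s3 = s2 ⊕ e = 0 ⊕ 1 = 1
s4 = s2 ⊼ s3 = 0 ⊼ 1 = 1
s5 = s4 ∧ s1 = 1 ∧ 1 = 1
s6 = s5 ⊼ s0 = 1 ⊼ 1 = 0
s7 = s6 ⊼ s3 = 0 ⊼ 1 = 1
So s7 = 1.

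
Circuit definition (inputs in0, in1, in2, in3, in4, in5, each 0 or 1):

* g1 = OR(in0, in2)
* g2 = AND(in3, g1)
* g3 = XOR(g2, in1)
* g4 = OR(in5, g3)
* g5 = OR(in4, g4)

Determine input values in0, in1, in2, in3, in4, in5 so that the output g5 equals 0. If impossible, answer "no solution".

in0=0 in1=0 in2=0 in3=1 in4=0 in5=0

g5 = OR(in4, g4) must be 0, so both in4 = 0 and g4 = 0.
g4 = OR(in5, g3) must be 0, so both in5 = 0 and g3 = 0.
Check with in0=0 in1=0 in2=0 in3=1 in4=0 in5=0:
g1 = OR(in0, in2) = OR(0, 0) = 0
g2 = AND(in3, g1) = AND(1, 0) = 0
g3 = XOR(g2, in1) = XOR(0, 0) = 0
g4 = OR(in5, g3) = OR(0, 0) = 0
g5 = OR(in4, g4) = OR(0, 0) = 0
So g5 = 0 as required.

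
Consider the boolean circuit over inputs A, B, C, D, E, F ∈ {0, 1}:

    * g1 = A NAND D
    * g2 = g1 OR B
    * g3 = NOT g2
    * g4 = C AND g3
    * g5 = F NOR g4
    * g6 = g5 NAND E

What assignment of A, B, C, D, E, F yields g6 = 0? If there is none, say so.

A=1, B=1, C=1, D=1, E=1, F=0

Check with A=1, B=1, C=1, D=1, E=1, F=0:
g1 = A NAND D = 1 NAND 1 = 0
g2 = g1 OR B = 0 OR 1 = 1
g3 = NOT g2 = NOT 1 = 0
g4 = C AND g3 = 1 AND 0 = 0
g5 = F NOR g4 = 0 NOR 0 = 1
g6 = g5 NAND E = 1 NAND 1 = 0
So g6 = 0 as required.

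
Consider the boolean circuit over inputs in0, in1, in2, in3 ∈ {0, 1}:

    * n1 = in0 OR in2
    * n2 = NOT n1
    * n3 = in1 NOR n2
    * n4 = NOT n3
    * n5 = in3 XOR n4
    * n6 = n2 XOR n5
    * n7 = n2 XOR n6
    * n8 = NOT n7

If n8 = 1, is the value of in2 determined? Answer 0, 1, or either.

Both values of in2 occur among assignments with n8 = 1:
  in2=0: in0=0, in1=0, in2=0, in3=1
  in2=1: in0=0, in1=0, in2=1, in3=0

either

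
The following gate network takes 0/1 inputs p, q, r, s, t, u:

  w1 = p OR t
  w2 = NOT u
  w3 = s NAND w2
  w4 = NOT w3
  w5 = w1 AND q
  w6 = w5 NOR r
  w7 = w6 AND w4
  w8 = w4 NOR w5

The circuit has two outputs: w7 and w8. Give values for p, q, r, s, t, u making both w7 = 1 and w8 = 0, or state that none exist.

Check with p=0, q=0, r=0, s=1, t=1, u=0:
w1 = p OR t = 0 OR 1 = 1
w2 = NOT u = NOT 0 = 1
w3 = s NAND w2 = 1 NAND 1 = 0
w4 = NOT w3 = NOT 0 = 1
w5 = w1 AND q = 1 AND 0 = 0
w6 = w5 NOR r = 0 NOR 0 = 1
w7 = w6 AND w4 = 1 AND 1 = 1
w8 = w4 NOR w5 = 1 NOR 0 = 0
So w7 = 1 and w8 = 0.

p=0, q=0, r=0, s=1, t=1, u=0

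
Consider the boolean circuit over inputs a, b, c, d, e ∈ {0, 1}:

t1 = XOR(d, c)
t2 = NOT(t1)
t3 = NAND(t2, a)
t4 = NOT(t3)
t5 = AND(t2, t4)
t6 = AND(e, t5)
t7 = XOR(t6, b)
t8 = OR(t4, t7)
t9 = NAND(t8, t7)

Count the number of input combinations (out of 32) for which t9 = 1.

16

t9 = NAND(t8, t7) must be 1, so at least one of t8, t7 is 0.
Enumerating the 32 input combinations, 16 give t9 = 1 and 16 give t9 = 0.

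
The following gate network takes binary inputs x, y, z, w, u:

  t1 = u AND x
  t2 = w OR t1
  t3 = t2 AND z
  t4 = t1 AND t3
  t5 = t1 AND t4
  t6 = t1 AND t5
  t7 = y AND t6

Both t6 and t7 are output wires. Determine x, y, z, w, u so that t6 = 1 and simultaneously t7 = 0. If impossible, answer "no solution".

Check with x=1 y=0 z=1 w=1 u=1:
t1 = u AND x = 1 AND 1 = 1
t2 = w OR t1 = 1 OR 1 = 1
t3 = t2 AND z = 1 AND 1 = 1
t4 = t1 AND t3 = 1 AND 1 = 1
t5 = t1 AND t4 = 1 AND 1 = 1
t6 = t1 AND t5 = 1 AND 1 = 1
t7 = y AND t6 = 0 AND 1 = 0
So t6 = 1 and t7 = 0.

x=1 y=0 z=1 w=1 u=1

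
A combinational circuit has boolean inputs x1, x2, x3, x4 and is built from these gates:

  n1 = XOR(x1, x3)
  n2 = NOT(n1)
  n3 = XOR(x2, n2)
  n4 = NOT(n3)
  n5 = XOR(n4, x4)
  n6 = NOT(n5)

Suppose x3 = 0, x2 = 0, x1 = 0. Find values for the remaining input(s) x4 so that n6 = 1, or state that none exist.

Check with x3 = 0, x2 = 0, x1 = 0 and x4=0:
n1 = XOR(x1, x3) = XOR(0, 0) = 0
n2 = NOT(n1) = NOT 0 = 1
n3 = XOR(x2, n2) = XOR(0, 1) = 1
n4 = NOT(n3) = NOT 1 = 0
n5 = XOR(n4, x4) = XOR(0, 0) = 0
n6 = NOT(n5) = NOT 0 = 1
So n6 = 1.

x4=0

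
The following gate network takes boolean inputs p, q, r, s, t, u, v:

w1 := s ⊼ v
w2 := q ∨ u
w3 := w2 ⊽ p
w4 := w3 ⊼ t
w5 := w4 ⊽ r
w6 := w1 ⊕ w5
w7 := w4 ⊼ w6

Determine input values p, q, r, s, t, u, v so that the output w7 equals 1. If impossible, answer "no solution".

Check with p=1, q=0, r=1, s=1, t=1, u=0, v=1:
w1 = s ⊼ v = 1 ⊼ 1 = 0
w2 = q ∨ u = 0 ∨ 0 = 0
w3 = w2 ⊽ p = 0 ⊽ 1 = 0
w4 = w3 ⊼ t = 0 ⊼ 1 = 1
w5 = w4 ⊽ r = 1 ⊽ 1 = 0
w6 = w1 ⊕ w5 = 0 ⊕ 0 = 0
w7 = w4 ⊼ w6 = 1 ⊼ 0 = 1
So w7 = 1 as required.

p=1, q=0, r=1, s=1, t=1, u=0, v=1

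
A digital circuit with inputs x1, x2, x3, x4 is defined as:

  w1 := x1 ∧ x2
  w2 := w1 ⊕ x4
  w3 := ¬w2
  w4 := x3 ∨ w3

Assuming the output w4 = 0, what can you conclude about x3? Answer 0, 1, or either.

w4 = x3 ∨ w3 must be 0, so both x3 = 0 and w3 = 0.
w3 = ¬w2 must be 0, so w2 = 1.
w2 = w1 ⊕ x4 must be 1, so w1 and x4 differ.
Every assignment with w4 = 0 has x3 = 0; there are 4 such assignment(s).
  x1=0, x2=0, x3=0, x4=1
  x1=0, x2=1, x3=0, x4=1
  x1=1, x2=0, x3=0, x4=1
  x1=1, x2=1, x3=0, x4=0

0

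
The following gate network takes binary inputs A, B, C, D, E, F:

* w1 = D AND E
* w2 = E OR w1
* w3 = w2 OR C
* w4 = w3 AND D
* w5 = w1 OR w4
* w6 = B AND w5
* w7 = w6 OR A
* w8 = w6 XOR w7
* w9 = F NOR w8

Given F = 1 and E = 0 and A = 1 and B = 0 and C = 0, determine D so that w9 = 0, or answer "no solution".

w9 = F NOR w8 must be 0, so at least one of F, w8 is 1.
Check with F = 1 and E = 0 and A = 1 and B = 0 and C = 0 and D=1:
w1 = D AND E = 1 AND 0 = 0
w2 = E OR w1 = 0 OR 0 = 0
w3 = w2 OR C = 0 OR 0 = 0
w4 = w3 AND D = 0 AND 1 = 0
w5 = w1 OR w4 = 0 OR 0 = 0
w6 = B AND w5 = 0 AND 0 = 0
w7 = w6 OR A = 0 OR 1 = 1
w8 = w6 XOR w7 = 0 XOR 1 = 1
w9 = F NOR w8 = 1 NOR 1 = 0
So w9 = 0.

D=1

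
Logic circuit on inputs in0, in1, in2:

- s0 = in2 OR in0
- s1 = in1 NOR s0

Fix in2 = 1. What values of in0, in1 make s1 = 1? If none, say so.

With in2 = 1 fixed, none of the 4 settings of in0, in1 give s1 = 1.
For example, with in0=1, in1=0:
s0 = in2 OR in0 = 1 OR 1 = 1
s1 = in1 NOR s0 = 0 NOR 1 = 0
giving s1 = 0 ≠ 1.

no solution exists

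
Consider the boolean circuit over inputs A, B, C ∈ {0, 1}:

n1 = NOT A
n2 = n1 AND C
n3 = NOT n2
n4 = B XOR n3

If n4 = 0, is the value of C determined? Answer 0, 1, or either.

either

Both values of C occur among assignments with n4 = 0:
  C=0: A=0, B=1, C=0
  C=1: A=0, B=0, C=1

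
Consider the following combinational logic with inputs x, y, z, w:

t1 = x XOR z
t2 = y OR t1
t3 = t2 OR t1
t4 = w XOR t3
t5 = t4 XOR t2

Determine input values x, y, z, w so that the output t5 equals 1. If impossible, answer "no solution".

t5 = t4 XOR t2 must be 1, so t4 and t2 differ.
Check with x=0 y=1 z=1 w=1:
t1 = x XOR z = 0 XOR 1 = 1
t2 = y OR t1 = 1 OR 1 = 1
t3 = t2 OR t1 = 1 OR 1 = 1
t4 = w XOR t3 = 1 XOR 1 = 0
t5 = t4 XOR t2 = 0 XOR 1 = 1
So t5 = 1 as required.

x=0 y=1 z=1 w=1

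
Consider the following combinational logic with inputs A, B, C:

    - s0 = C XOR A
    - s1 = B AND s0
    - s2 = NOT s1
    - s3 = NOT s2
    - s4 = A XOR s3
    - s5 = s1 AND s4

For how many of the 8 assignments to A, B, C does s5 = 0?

s5 = s1 AND s4 must be 0, so at least one of s1, s4 is 0.
Enumerating the 8 input combinations, 7 give s5 = 0 and 1 give s5 = 1.

7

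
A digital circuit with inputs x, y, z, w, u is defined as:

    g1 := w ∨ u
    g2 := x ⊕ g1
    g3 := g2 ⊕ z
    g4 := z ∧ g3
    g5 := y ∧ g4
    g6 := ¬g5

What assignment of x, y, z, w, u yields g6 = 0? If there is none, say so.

x=1, y=1, z=1, w=0, u=1

g6 = ¬g5 must be 0, so g5 = 1.
Check with x=1, y=1, z=1, w=0, u=1:
g1 = w ∨ u = 0 ∨ 1 = 1
g2 = x ⊕ g1 = 1 ⊕ 1 = 0
g3 = g2 ⊕ z = 0 ⊕ 1 = 1
g4 = z ∧ g3 = 1 ∧ 1 = 1
g5 = y ∧ g4 = 1 ∧ 1 = 1
g6 = ¬g5 = ¬1 = 0
So g6 = 0 as required.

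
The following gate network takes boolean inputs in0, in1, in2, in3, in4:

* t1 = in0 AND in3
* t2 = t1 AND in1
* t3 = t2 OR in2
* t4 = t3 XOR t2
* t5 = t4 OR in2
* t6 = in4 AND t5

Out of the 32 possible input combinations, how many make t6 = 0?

t6 = in4 AND t5 must be 0, so at least one of in4, t5 is 0.
Enumerating the 32 input combinations, 24 give t6 = 0 and 8 give t6 = 1.

24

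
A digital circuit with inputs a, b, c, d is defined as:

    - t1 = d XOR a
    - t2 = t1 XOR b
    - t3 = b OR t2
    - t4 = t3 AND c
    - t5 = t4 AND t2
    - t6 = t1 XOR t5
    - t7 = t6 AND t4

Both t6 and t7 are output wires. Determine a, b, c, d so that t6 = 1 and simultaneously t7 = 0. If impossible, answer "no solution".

a=0, b=1, c=0, d=1

Check with a=0, b=1, c=0, d=1:
t1 = d XOR a = 1 XOR 0 = 1
t2 = t1 XOR b = 1 XOR 1 = 0
t3 = b OR t2 = 1 OR 0 = 1
t4 = t3 AND c = 1 AND 0 = 0
t5 = t4 AND t2 = 0 AND 0 = 0
t6 = t1 XOR t5 = 1 XOR 0 = 1
t7 = t6 AND t4 = 1 AND 0 = 0
So t6 = 1 and t7 = 0.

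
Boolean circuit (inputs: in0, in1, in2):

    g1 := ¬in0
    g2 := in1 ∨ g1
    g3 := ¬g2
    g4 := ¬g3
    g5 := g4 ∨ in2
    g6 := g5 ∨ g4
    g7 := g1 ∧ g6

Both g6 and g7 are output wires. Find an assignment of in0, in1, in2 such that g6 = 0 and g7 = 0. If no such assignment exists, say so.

Check with in0=1 in1=0 in2=0:
g1 = ¬in0 = ¬1 = 0
g2 = in1 ∨ g1 = 0 ∨ 0 = 0
g3 = ¬g2 = ¬0 = 1
g4 = ¬g3 = ¬1 = 0
g5 = g4 ∨ in2 = 0 ∨ 0 = 0
g6 = g5 ∨ g4 = 0 ∨ 0 = 0
g7 = g1 ∧ g6 = 0 ∧ 0 = 0
So g6 = 0 and g7 = 0.

in0=1 in1=0 in2=0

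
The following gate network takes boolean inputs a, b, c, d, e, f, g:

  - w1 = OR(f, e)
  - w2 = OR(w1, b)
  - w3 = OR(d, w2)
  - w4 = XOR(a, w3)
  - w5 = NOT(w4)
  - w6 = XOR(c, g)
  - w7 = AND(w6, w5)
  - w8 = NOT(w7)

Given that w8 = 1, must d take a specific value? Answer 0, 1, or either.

Both values of d occur among assignments with w8 = 1:
  d=0: a=0, b=0, c=0, d=0, e=0, f=0, g=0
  d=1: a=0, b=0, c=0, d=1, e=0, f=0, g=0

either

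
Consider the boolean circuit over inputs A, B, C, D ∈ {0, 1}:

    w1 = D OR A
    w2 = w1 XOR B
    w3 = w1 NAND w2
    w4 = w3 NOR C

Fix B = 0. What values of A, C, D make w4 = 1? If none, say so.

A=0 C=0 D=1

w4 = w3 NOR C must be 1, so both w3 = 0 and C = 0.
Check with B = 0 and A=0, C=0, D=1:
w1 = D OR A = 1 OR 0 = 1
w2 = w1 XOR B = 1 XOR 0 = 1
w3 = w1 NAND w2 = 1 NAND 1 = 0
w4 = w3 NOR C = 0 NOR 0 = 1
So w4 = 1.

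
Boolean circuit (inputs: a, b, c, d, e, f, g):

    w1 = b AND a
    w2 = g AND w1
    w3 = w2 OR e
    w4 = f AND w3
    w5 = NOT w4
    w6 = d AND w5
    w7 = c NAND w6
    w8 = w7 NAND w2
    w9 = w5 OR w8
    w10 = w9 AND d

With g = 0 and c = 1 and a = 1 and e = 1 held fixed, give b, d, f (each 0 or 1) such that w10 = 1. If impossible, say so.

Check with g = 0 and c = 1 and a = 1 and e = 1 and b=0, d=1, f=0:
w1 = b AND a = 0 AND 1 = 0
w2 = g AND w1 = 0 AND 0 = 0
w3 = w2 OR e = 0 OR 1 = 1
w4 = f AND w3 = 0 AND 1 = 0
w5 = NOT w4 = NOT 0 = 1
w6 = d AND w5 = 1 AND 1 = 1
w7 = c NAND w6 = 1 NAND 1 = 0
w8 = w7 NAND w2 = 0 NAND 0 = 1
w9 = w5 OR w8 = 1 OR 1 = 1
w10 = w9 AND d = 1 AND 1 = 1
So w10 = 1.

b=0, d=1, f=0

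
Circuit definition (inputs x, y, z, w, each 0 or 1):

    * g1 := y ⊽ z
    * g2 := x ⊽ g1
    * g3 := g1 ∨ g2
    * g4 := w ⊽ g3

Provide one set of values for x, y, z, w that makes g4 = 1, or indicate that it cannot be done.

x=1, y=0, z=1, w=0

g4 = w ⊽ g3 must be 1, so both w = 0 and g3 = 0.
g3 = g1 ∨ g2 must be 0, so both g1 = 0 and g2 = 0.
Check with x=1, y=0, z=1, w=0:
g1 = y ⊽ z = 0 ⊽ 1 = 0
g2 = x ⊽ g1 = 1 ⊽ 0 = 0
g3 = g1 ∨ g2 = 0 ∨ 0 = 0
g4 = w ⊽ g3 = 0 ⊽ 0 = 1
So g4 = 1 as required.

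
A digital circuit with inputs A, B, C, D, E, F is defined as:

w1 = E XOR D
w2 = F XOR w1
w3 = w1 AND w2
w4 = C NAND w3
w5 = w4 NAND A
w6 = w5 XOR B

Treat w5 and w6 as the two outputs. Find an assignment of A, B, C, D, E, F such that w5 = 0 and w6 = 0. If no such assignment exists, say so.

A=1 B=0 C=0 D=1 E=1 F=1

Check with A=1 B=0 C=0 D=1 E=1 F=1:
w1 = E XOR D = 1 XOR 1 = 0
w2 = F XOR w1 = 1 XOR 0 = 1
w3 = w1 AND w2 = 0 AND 1 = 0
w4 = C NAND w3 = 0 NAND 0 = 1
w5 = w4 NAND A = 1 NAND 1 = 0
w6 = w5 XOR B = 0 XOR 0 = 0
So w5 = 0 and w6 = 0.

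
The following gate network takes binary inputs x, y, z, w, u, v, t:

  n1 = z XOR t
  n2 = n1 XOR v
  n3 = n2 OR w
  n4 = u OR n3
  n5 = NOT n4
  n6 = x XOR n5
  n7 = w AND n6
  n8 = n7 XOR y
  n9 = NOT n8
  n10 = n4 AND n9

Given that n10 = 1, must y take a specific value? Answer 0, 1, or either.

Both values of y occur among assignments with n10 = 1:
  y=0: x=0, y=0, z=0, w=0, u=0, v=0, t=1
  y=1: x=1, y=1, z=0, w=1, u=0, v=0, t=0

either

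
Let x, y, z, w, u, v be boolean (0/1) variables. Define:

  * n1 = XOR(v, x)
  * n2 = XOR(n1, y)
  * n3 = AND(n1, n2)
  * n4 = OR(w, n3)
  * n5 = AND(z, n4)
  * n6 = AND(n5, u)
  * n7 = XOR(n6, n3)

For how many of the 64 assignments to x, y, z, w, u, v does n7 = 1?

18

n7 = XOR(n6, n3) must be 1, so n6 and n3 differ.
Enumerating the 64 input combinations, 18 give n7 = 1 and 46 give n7 = 0.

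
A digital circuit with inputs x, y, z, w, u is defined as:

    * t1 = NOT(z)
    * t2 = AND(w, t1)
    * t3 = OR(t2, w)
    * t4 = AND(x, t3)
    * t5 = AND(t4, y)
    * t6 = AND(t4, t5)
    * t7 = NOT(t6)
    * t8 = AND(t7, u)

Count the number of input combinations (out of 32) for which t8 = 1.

14

t8 = AND(t7, u) must be 1, so both t7 = 1 and u = 1.
t7 = NOT(t6) must be 1, so t6 = 0.
Enumerating the 32 input combinations, 14 give t8 = 1 and 18 give t8 = 0.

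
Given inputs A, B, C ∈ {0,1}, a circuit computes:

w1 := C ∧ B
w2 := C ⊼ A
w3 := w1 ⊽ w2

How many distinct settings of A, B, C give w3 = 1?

1

w3 = w1 ⊽ w2 must be 1, so both w1 = 0 and w2 = 0.
w1 = C ∧ B must be 0, so at least one of C, B is 0.
w2 = C ⊼ A must be 0, so both C = 1 and A = 1.
Satisfying assignments:
  A=1, B=0, C=1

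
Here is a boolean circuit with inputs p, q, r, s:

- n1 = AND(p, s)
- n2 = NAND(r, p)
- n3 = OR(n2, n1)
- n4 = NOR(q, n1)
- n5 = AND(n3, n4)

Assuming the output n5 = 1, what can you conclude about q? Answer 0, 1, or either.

n5 = AND(n3, n4) must be 1, so both n3 = 1 and n4 = 1.
n3 = OR(n2, n1) must be 1, so at least one of n2, n1 is 1.
n4 = NOR(q, n1) must be 1, so both q = 0 and n1 = 0.
Every assignment with n5 = 1 has q = 0; there are 5 such assignment(s).

0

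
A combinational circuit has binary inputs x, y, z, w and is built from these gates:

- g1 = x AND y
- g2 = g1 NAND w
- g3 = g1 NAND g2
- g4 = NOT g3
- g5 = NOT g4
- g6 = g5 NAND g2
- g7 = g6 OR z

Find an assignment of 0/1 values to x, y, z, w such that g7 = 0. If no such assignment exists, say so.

g7 = g6 OR z must be 0, so both g6 = 0 and z = 0.
g6 = g5 NAND g2 must be 0, so both g5 = 1 and g2 = 1.
Check with x=1, y=0, z=0, w=1:
g1 = x AND y = 1 AND 0 = 0
g2 = g1 NAND w = 0 NAND 1 = 1
g3 = g1 NAND g2 = 0 NAND 1 = 1
g4 = NOT g3 = NOT 1 = 0
g5 = NOT g4 = NOT 0 = 1
g6 = g5 NAND g2 = 1 NAND 1 = 0
g7 = g6 OR z = 0 OR 0 = 0
So g7 = 0 as required.

x=1, y=0, z=0, w=1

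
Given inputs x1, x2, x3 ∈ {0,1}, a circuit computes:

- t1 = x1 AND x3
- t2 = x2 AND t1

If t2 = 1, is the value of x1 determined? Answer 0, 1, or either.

1

t2 = x2 AND t1 must be 1, so both x2 = 1 and t1 = 1.
t1 = x1 AND x3 must be 1, so both x1 = 1 and x3 = 1.
Every assignment with t2 = 1 has x1 = 1; there are 1 such assignment(s).
  x1=1, x2=1, x3=1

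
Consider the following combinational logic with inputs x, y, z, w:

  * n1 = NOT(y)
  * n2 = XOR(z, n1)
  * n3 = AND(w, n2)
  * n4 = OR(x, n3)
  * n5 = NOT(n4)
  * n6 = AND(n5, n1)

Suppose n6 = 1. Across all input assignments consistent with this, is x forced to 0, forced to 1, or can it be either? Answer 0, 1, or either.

n6 = AND(n5, n1) must be 1, so both n5 = 1 and n1 = 1.
n5 = NOT(n4) must be 1, so n4 = 0.
Every assignment with n6 = 1 has x = 0; there are 3 such assignment(s).
  x=0, y=0, z=0, w=0
  x=0, y=0, z=1, w=0
  x=0, y=0, z=1, w=1

0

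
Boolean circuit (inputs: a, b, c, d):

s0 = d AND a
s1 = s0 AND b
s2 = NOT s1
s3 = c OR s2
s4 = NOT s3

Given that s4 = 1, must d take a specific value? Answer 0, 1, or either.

s4 = NOT s3 must be 1, so s3 = 0.
s3 = c OR s2 must be 0, so both c = 0 and s2 = 0.
Every assignment with s4 = 1 has d = 1; there are 1 such assignment(s).
  a=1, b=1, c=0, d=1

1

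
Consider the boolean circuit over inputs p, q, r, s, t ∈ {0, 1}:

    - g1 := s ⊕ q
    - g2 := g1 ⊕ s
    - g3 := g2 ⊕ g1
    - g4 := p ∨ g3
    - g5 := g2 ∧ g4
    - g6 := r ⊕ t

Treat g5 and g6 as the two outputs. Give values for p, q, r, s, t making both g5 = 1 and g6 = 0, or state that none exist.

Check with p=1, q=1, r=0, s=1, t=0:
g1 = s ⊕ q = 1 ⊕ 1 = 0
g2 = g1 ⊕ s = 0 ⊕ 1 = 1
g3 = g2 ⊕ g1 = 1 ⊕ 0 = 1
g4 = p ∨ g3 = 1 ∨ 1 = 1
g5 = g2 ∧ g4 = 1 ∧ 1 = 1
g6 = r ⊕ t = 0 ⊕ 0 = 0
So g5 = 1 and g6 = 0.

p=1, q=1, r=0, s=1, t=0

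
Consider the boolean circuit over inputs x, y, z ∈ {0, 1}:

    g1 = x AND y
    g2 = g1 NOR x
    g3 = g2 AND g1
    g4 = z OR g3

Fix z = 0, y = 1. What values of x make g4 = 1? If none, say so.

With z = 0, y = 1 fixed, none of the 2 settings of x give g4 = 1.
For example, with x=1:
g1 = x AND y = 1 AND 1 = 1
g2 = g1 NOR x = 1 NOR 1 = 0
g3 = g2 AND g1 = 0 AND 1 = 0
g4 = z OR g3 = 0 OR 0 = 0
giving g4 = 0 ≠ 1.

no solution exists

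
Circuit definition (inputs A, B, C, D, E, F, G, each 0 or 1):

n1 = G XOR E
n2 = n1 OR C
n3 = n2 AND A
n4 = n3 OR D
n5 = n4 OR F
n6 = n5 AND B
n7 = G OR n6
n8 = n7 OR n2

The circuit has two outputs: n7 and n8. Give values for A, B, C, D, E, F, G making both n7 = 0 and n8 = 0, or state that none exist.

A=1, B=0, C=0, D=0, E=0, F=0, G=0

Check with A=1, B=0, C=0, D=0, E=0, F=0, G=0:
n1 = G XOR E = 0 XOR 0 = 0
n2 = n1 OR C = 0 OR 0 = 0
n3 = n2 AND A = 0 AND 1 = 0
n4 = n3 OR D = 0 OR 0 = 0
n5 = n4 OR F = 0 OR 0 = 0
n6 = n5 AND B = 0 AND 0 = 0
n7 = G OR n6 = 0 OR 0 = 0
n8 = n7 OR n2 = 0 OR 0 = 0
So n7 = 0 and n8 = 0.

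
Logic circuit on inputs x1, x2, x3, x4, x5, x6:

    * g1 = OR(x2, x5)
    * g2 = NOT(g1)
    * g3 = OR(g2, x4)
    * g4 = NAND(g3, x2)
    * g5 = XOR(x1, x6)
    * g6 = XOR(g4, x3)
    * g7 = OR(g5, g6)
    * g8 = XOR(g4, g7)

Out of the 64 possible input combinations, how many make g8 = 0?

40

g8 = XOR(g4, g7) must be 0, so g4 and g7 are equal.
Enumerating the 64 input combinations, 40 give g8 = 0 and 24 give g8 = 1.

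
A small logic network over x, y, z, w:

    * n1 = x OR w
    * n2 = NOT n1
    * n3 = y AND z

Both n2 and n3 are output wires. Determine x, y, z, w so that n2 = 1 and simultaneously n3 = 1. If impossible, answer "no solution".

Check with x=0, y=1, z=1, w=0:
n1 = x OR w = 0 OR 0 = 0
n2 = NOT n1 = NOT 0 = 1
n3 = y AND z = 1 AND 1 = 1
So n2 = 1 and n3 = 1.

x=0, y=1, z=1, w=0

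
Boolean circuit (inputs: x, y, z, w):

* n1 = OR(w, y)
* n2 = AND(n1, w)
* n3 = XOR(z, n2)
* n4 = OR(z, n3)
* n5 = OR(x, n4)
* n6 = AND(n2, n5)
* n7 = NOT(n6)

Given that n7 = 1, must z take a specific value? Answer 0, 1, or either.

either

Both values of z occur among assignments with n7 = 1:
  z=0: x=0, y=0, z=0, w=0
  z=1: x=0, y=0, z=1, w=0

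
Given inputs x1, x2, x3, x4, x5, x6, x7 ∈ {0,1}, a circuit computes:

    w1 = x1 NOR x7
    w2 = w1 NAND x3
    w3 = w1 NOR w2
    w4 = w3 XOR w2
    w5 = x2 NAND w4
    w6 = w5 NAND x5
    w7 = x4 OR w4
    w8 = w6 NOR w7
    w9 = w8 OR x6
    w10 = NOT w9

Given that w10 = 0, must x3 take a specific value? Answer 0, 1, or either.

either

Both values of x3 occur among assignments with w10 = 0:
  x3=0: x1=0, x2=0, x3=0, x4=0, x5=0, x6=1, x7=0
  x3=1: x1=0, x2=0, x3=1, x4=0, x5=0, x6=1, x7=0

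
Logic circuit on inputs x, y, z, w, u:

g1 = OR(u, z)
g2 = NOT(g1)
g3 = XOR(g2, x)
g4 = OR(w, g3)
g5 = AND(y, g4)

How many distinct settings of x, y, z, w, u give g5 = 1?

12

g5 = AND(y, g4) must be 1, so both y = 1 and g4 = 1.
g4 = OR(w, g3) must be 1, so at least one of w, g3 is 1.
Enumerating the 32 input combinations, 12 give g5 = 1 and 20 give g5 = 0.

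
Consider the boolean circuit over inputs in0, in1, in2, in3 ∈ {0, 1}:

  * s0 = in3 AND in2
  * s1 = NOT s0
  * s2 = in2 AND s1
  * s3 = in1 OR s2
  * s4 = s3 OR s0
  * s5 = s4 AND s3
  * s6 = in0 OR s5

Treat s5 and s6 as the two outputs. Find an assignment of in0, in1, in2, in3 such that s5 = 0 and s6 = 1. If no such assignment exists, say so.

Check with in0=1 in1=0 in2=1 in3=1:
s0 = in3 AND in2 = 1 AND 1 = 1
s1 = NOT s0 = NOT 1 = 0
s2 = in2 AND s1 = 1 AND 0 = 0
s3 = in1 OR s2 = 0 OR 0 = 0
s4 = s3 OR s0 = 0 OR 1 = 1
s5 = s4 AND s3 = 1 AND 0 = 0
s6 = in0 OR s5 = 1 OR 0 = 1
So s5 = 0 and s6 = 1.

in0=1 in1=0 in2=1 in3=1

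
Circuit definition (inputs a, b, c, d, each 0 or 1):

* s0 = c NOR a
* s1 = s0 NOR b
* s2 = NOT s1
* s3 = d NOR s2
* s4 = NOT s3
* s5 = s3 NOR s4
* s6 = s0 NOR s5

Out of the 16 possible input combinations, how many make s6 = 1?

s6 = s0 NOR s5 must be 1, so both s0 = 0 and s5 = 0.
Enumerating the 16 input combinations, 12 give s6 = 1 and 4 give s6 = 0.

12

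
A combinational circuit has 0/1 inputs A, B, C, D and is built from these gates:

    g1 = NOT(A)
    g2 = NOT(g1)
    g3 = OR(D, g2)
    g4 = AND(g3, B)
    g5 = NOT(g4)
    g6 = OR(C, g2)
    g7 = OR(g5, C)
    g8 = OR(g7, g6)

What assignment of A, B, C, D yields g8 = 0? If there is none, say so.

g8 = OR(g7, g6) must be 0, so both g7 = 0 and g6 = 0.
Check with A=0, B=1, C=0, D=1:
g1 = NOT(A) = NOT 0 = 1
g2 = NOT(g1) = NOT 1 = 0
g3 = OR(D, g2) = OR(1, 0) = 1
g4 = AND(g3, B) = AND(1, 1) = 1
g5 = NOT(g4) = NOT 1 = 0
g6 = OR(C, g2) = OR(0, 0) = 0
g7 = OR(g5, C) = OR(0, 0) = 0
g8 = OR(g7, g6) = OR(0, 0) = 0
So g8 = 0 as required.

A=0, B=1, C=0, D=1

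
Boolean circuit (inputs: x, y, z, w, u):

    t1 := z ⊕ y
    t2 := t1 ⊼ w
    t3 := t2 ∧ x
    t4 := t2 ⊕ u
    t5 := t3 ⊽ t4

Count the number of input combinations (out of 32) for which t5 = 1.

t5 = t3 ⊽ t4 must be 1, so both t3 = 0 and t4 = 0.
t3 = t2 ∧ x must be 0, so at least one of t2, x is 0.
Enumerating the 32 input combinations, 10 give t5 = 1 and 22 give t5 = 0.

10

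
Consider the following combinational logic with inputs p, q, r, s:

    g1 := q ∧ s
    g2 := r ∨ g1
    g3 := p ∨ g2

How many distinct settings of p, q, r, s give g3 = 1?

g3 = p ∨ g2 must be 1, so at least one of p, g2 is 1.
Enumerating the 16 input combinations, 13 give g3 = 1 and 3 give g3 = 0.

13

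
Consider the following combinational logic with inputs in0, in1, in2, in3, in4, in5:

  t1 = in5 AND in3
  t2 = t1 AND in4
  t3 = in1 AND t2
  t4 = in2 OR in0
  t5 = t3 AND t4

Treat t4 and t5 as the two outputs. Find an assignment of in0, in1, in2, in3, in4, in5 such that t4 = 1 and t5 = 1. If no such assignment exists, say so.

in0=1, in1=1, in2=1, in3=1, in4=1, in5=1

Check with in0=1, in1=1, in2=1, in3=1, in4=1, in5=1:
t1 = in5 AND in3 = 1 AND 1 = 1
t2 = t1 AND in4 = 1 AND 1 = 1
t3 = in1 AND t2 = 1 AND 1 = 1
t4 = in2 OR in0 = 1 OR 1 = 1
t5 = t3 AND t4 = 1 AND 1 = 1
So t4 = 1 and t5 = 1.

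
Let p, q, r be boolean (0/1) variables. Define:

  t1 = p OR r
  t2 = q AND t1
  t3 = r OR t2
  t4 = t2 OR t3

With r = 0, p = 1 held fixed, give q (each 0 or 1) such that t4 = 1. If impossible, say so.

q=1

t4 = t2 OR t3 must be 1, so at least one of t2, t3 is 1.
Check with r = 0, p = 1 and q=1:
t1 = p OR r = 1 OR 0 = 1
t2 = q AND t1 = 1 AND 1 = 1
t3 = r OR t2 = 0 OR 1 = 1
t4 = t2 OR t3 = 1 OR 1 = 1
So t4 = 1.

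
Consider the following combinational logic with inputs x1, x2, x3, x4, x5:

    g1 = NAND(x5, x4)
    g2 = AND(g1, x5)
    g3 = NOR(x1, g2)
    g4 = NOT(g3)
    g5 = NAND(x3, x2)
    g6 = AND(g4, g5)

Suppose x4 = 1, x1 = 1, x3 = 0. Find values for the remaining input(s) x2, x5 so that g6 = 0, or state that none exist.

no solution exists

With x4 = 1, x1 = 1, x3 = 0 fixed, none of the 4 settings of x2, x5 give g6 = 0.
For example, with x2=0, x5=0:
g1 = NAND(x5, x4) = NAND(0, 1) = 1
g2 = AND(g1, x5) = AND(1, 0) = 0
g3 = NOR(x1, g2) = NOR(1, 0) = 0
g4 = NOT(g3) = NOT 0 = 1
g5 = NAND(x3, x2) = NAND(0, 0) = 1
g6 = AND(g4, g5) = AND(1, 1) = 1
giving g6 = 1 ≠ 0.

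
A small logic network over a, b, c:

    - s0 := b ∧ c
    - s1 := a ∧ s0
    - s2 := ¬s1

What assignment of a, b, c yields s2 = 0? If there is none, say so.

a=1 b=1 c=1

s2 = ¬s1 must be 0, so s1 = 1.
s1 = a ∧ s0 must be 1, so both a = 1 and s0 = 1.
s0 = b ∧ c must be 1, so both b = 1 and c = 1.
Check with a=1 b=1 c=1:
s0 = b ∧ c = 1 ∧ 1 = 1
s1 = a ∧ s0 = 1 ∧ 1 = 1
s2 = ¬s1 = ¬1 = 0
So s2 = 0 as required.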